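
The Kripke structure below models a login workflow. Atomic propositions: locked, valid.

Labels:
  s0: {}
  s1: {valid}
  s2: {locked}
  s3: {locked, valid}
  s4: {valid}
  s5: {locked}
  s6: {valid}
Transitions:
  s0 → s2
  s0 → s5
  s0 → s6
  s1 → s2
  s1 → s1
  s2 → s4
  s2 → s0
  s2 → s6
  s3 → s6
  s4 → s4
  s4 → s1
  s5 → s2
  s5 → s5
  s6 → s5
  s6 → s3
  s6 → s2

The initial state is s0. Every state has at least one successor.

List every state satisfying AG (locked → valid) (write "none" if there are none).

States satisfying locked → valid: {s0, s1, s3, s4, s6}.
States satisfying AG (locked → valid): ∅.

none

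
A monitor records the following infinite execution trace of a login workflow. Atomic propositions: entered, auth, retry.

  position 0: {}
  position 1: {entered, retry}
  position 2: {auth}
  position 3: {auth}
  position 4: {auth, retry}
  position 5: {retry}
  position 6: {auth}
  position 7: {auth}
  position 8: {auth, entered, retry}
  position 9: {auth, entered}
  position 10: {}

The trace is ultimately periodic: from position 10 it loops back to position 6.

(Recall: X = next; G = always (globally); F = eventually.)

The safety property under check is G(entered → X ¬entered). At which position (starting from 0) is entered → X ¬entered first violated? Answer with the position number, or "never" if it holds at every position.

Check entered → X ¬entered at each position in order: 0 ✓, 1 ✓, 2 ✓, 3 ✓, 4 ✓, 5 ✓, 6 ✓, 7 ✓.
At position 8 the labels are {auth, entered, retry} and the next position 9 has {auth, entered}, so entered → X ¬entered is false there. This is the first violation.

8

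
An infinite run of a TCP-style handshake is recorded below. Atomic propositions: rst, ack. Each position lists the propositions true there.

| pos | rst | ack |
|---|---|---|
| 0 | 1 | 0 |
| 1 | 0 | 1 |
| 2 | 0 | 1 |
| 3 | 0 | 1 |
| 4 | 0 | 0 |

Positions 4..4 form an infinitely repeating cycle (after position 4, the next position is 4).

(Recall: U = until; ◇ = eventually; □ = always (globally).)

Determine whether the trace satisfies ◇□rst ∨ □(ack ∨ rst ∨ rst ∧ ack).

Does not hold

□rst is false at every position 0..4, so it never becomes true and ◇□rst fails.
ack ∨ rst ∨ rst ∧ ack must hold at every position from 0 onward. It fails at position 4, so □(ack ∨ rst ∨ rst ∧ ack) is false.
At position 0: ◇□rst is false; □(ack ∨ rst ∨ rst ∧ ack) is false; so ◇□rst ∨ □(ack ∨ rst ∨ rst ∧ ack) is false.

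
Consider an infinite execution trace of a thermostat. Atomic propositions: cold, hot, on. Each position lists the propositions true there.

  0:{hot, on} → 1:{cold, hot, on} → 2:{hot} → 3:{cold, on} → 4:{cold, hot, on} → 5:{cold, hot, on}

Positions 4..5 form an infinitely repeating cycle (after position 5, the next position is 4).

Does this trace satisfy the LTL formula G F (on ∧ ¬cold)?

Does not hold

F (on ∧ ¬cold) must hold at every position from 0 onward. It fails at position 1, so G F (on ∧ ¬cold) is false.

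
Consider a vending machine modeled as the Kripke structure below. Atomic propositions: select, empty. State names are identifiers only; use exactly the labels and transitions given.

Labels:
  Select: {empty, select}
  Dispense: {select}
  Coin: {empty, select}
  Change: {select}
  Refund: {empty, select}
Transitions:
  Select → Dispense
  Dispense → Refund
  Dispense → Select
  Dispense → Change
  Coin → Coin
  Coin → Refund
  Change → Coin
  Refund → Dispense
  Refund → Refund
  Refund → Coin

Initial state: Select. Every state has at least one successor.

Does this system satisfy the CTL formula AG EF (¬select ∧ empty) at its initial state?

Violated

States satisfying EF (¬select ∧ empty): ∅.
States satisfying AG EF (¬select ∧ empty): ∅.
Change is reachable from Select and violates EF (¬select ∧ empty), so AG fails at Select.
Select ∉ Sat(AG EF (¬select ∧ empty)).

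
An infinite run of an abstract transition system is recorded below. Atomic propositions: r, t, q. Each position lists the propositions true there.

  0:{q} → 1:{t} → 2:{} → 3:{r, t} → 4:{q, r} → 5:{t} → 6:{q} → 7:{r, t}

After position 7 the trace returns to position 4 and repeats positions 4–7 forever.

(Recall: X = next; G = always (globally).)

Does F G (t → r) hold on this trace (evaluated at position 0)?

Violated

G (t → r) is false at every position 0..7, so it never becomes true and F G (t → r) fails.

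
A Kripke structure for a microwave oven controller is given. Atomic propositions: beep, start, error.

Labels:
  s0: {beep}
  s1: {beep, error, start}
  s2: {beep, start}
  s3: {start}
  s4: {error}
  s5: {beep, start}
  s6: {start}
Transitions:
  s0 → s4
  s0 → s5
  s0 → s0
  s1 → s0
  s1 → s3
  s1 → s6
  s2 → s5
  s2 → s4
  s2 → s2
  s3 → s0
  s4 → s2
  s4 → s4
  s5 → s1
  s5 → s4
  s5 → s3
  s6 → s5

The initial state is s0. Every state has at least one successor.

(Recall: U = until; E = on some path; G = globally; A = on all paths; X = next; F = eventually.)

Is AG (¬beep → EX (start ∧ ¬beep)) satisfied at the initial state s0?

States satisfying ¬beep → EX (start ∧ ¬beep): {s0, s1, s2, s5}.
States satisfying AG (¬beep → EX (start ∧ ¬beep)): ∅.
s3 is reachable from s0 and violates ¬beep → EX (start ∧ ¬beep), so AG fails at s0.
s0 ∉ Sat(AG (¬beep → EX (start ∧ ¬beep))).

Violated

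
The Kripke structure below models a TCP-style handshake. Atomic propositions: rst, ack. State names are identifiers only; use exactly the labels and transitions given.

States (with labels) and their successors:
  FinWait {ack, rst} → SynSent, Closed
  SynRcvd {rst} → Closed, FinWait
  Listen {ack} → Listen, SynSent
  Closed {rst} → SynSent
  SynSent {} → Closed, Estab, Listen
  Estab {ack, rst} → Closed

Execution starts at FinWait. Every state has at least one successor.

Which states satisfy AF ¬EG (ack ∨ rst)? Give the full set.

{FinWait, SynRcvd, Closed, SynSent, Estab}

States satisfying ¬EG (ack ∨ rst): {FinWait, SynRcvd, Closed, SynSent, Estab}.
States satisfying AF ¬EG (ack ∨ rst): {FinWait, SynRcvd, Closed, SynSent, Estab}.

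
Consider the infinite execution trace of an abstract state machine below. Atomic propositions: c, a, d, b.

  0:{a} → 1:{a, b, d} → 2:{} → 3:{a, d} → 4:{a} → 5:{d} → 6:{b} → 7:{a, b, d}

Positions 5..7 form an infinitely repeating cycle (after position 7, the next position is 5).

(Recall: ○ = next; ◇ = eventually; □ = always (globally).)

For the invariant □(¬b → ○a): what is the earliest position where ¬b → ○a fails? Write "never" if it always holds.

Check ¬b → ○a at each position in order: 0 ✓, 1 ✓, 2 ✓, 3 ✓.
At position 4 the labels are {a} and the next position 5 has {d}, so ¬b → ○a is false there. This is the first violation.

4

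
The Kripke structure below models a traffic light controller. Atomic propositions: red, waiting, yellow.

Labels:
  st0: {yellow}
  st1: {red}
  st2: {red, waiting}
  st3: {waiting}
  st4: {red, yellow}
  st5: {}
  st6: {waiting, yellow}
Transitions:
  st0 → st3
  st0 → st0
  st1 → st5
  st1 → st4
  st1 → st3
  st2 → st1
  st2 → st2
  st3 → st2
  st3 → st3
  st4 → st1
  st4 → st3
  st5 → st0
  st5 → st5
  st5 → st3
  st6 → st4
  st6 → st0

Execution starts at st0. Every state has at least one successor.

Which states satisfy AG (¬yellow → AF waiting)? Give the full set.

none

States satisfying ¬yellow → AF waiting: {st0, st2, st3, st4, st6}.
States satisfying AG (¬yellow → AF waiting): ∅.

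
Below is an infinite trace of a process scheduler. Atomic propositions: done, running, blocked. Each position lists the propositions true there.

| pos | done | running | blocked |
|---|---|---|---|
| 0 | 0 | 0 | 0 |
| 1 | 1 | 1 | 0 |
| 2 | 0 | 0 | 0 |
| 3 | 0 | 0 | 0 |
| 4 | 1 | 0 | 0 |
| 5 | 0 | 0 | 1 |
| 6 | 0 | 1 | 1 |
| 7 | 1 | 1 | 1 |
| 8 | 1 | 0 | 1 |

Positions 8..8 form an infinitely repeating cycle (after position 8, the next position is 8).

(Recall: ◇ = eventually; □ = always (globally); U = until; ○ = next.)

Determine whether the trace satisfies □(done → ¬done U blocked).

done → ¬done U blocked must hold at every position from 0 onward. It fails at position 1, so □(done → ¬done U blocked) is false.
Positions where done holds: 1, 4, 7, 8.
Check ¬done U blocked at each: 1→fails, 4→fails, 7→ok, 8→ok.

No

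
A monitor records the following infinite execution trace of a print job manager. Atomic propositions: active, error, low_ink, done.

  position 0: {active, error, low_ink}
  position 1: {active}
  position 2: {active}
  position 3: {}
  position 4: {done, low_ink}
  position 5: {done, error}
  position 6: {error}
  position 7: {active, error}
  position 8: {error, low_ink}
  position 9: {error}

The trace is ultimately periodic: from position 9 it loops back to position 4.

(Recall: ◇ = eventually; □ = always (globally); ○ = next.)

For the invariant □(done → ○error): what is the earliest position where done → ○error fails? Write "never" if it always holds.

never

done → ○error holds at every position 0..9, and those are all the positions the trace ever visits, so the invariant □(done → ○error) is never violated.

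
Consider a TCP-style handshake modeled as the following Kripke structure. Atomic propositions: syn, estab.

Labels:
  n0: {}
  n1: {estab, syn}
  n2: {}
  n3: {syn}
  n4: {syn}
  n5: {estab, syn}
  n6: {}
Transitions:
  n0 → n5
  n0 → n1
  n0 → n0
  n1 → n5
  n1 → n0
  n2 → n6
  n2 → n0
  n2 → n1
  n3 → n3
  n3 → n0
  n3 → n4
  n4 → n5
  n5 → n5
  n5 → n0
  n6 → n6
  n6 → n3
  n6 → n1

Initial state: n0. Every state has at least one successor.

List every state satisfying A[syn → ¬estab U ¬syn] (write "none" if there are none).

States satisfying syn → ¬estab: {n0, n2, n3, n4, n6}.
States satisfying ¬syn: {n0, n2, n6}.
States satisfying A[syn → ¬estab U ¬syn]: {n0, n2, n6}.

{n0, n2, n6}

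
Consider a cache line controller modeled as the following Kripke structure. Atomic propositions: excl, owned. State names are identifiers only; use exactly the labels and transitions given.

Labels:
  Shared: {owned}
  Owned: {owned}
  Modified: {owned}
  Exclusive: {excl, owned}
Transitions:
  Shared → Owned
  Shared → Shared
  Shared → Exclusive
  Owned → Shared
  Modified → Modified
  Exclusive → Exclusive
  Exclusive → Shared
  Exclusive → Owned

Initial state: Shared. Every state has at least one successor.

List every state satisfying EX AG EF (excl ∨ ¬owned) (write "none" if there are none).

States satisfying AG EF (excl ∨ ¬owned): {Shared, Owned, Exclusive}.
States satisfying EX AG EF (excl ∨ ¬owned): {Shared, Owned, Exclusive}.

{Shared, Owned, Exclusive}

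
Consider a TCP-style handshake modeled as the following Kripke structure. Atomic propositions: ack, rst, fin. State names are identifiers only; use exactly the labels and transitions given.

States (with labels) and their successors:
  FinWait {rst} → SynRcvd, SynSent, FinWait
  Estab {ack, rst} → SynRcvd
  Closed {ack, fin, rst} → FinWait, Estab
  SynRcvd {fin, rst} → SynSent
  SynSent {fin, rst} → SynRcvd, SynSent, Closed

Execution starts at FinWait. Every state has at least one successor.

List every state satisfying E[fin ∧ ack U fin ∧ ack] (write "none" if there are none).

States satisfying fin ∧ ack: {Closed}.
States satisfying E[fin ∧ ack U fin ∧ ack]: {Closed}.

{Closed}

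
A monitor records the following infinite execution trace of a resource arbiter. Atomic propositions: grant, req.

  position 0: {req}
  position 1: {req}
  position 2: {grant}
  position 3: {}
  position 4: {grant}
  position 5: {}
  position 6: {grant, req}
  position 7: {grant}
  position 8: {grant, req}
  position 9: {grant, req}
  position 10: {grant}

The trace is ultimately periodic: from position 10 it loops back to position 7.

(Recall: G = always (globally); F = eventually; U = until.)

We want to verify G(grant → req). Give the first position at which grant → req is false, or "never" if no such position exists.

Check grant → req at each position in order: 0 ✓, 1 ✓.
At position 2 the labels are {grant}, so grant → req is false there. This is the first violation.

2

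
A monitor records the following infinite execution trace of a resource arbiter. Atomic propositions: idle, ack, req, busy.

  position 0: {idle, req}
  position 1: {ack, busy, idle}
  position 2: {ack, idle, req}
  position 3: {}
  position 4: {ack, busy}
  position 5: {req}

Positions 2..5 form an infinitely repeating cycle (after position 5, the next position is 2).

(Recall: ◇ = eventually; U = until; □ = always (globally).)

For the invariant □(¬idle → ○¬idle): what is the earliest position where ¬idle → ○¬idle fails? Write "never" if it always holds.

5

Check ¬idle → ○¬idle at each position in order: 0 ✓, 1 ✓, 2 ✓, 3 ✓, 4 ✓.
At position 5 the labels are {req} and the next position 2 has {ack, idle, req}, so ¬idle → ○¬idle is false there. This is the first violation.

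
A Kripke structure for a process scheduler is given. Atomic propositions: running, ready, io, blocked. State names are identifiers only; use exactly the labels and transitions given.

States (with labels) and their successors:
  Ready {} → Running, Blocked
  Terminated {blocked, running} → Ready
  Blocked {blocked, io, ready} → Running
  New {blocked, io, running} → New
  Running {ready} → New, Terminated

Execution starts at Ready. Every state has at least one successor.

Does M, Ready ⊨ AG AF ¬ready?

States satisfying AF ¬ready: {Ready, Terminated, Blocked, New, Running}.
States satisfying AG AF ¬ready: {Ready, Terminated, Blocked, New, Running}.
Every state reachable from Ready satisfies AF ¬ready.
Ready ∈ Sat(AG AF ¬ready).

Holds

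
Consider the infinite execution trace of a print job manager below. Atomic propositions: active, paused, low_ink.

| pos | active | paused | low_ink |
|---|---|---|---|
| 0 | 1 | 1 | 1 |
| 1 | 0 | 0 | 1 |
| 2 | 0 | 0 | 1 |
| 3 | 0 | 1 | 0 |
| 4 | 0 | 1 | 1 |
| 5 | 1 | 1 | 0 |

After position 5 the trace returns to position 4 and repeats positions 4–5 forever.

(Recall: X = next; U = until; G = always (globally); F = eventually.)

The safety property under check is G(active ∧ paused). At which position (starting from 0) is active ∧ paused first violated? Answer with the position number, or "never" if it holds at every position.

Check active ∧ paused at each position in order: 0 ✓.
At position 1 the labels are {low_ink}, so active ∧ paused is false there. This is the first violation.

1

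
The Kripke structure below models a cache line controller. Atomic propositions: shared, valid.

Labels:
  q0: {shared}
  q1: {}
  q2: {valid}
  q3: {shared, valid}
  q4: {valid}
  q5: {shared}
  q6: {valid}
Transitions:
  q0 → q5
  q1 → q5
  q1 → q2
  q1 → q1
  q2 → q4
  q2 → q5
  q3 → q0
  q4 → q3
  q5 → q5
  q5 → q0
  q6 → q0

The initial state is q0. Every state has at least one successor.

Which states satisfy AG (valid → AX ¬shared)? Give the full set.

States satisfying valid → AX ¬shared: {q0, q1, q5}.
States satisfying AG (valid → AX ¬shared): {q0, q5}.

{q0, q5}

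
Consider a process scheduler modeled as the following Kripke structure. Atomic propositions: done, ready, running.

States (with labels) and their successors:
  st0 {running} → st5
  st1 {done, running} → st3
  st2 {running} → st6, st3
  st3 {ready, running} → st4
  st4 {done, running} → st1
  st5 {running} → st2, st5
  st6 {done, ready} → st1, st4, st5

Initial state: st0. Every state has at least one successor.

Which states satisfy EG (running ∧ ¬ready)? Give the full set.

{st0, st5}

States satisfying running ∧ ¬ready: {st0, st1, st2, st4, st5}.
States satisfying EG (running ∧ ¬ready): {st0, st5}.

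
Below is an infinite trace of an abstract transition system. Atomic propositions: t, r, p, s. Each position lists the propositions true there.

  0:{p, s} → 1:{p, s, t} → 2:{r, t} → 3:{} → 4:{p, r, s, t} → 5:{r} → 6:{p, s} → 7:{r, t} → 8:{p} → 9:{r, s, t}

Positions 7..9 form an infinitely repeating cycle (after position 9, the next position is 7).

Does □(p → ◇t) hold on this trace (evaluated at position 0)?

Satisfied

p → ◇t holds at every position 0..9, and those are all positions ever visited, so □(p → ◇t) holds.
Positions where p holds: 0, 1, 4, 6, 8.
Check ◇t at each: 0→ok, 1→ok, 4→ok, 6→ok, 8→ok.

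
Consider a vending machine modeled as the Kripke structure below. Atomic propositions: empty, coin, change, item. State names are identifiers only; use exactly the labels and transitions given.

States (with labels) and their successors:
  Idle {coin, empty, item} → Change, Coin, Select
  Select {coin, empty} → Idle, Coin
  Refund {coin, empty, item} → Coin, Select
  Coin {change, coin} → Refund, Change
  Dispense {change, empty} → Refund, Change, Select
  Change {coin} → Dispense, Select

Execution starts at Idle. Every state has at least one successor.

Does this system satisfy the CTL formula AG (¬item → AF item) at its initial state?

States satisfying ¬item → AF item: {Idle, Refund}.
States satisfying AG (¬item → AF item): ∅.
Change is reachable from Idle and violates ¬item → AF item, so AG fails at Idle.
Idle ∉ Sat(AG (¬item → AF item)).

No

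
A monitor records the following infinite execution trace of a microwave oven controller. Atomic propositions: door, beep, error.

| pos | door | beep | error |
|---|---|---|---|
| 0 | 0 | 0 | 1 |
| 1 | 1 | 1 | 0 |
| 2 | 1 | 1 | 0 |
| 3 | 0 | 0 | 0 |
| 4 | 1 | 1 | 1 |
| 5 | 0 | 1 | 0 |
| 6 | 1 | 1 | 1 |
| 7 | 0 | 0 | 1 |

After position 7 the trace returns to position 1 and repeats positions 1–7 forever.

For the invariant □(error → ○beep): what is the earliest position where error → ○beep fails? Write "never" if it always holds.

Check error → ○beep at each position in order: 0 ✓, 1 ✓, 2 ✓, 3 ✓, 4 ✓, 5 ✓.
At position 6 the labels are {beep, door, error} and the next position 7 has {error}, so error → ○beep is false there. This is the first violation.

6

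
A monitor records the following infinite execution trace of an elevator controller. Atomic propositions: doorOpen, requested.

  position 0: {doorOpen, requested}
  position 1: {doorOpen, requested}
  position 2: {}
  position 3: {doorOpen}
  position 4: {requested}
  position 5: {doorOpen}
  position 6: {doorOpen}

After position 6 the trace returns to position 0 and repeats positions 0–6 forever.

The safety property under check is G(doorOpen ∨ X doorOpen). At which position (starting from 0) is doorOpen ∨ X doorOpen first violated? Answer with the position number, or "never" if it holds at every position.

never

doorOpen ∨ X doorOpen holds at every position 0..6, and those are all the positions the trace ever visits, so the invariant G(doorOpen ∨ X doorOpen) is never violated.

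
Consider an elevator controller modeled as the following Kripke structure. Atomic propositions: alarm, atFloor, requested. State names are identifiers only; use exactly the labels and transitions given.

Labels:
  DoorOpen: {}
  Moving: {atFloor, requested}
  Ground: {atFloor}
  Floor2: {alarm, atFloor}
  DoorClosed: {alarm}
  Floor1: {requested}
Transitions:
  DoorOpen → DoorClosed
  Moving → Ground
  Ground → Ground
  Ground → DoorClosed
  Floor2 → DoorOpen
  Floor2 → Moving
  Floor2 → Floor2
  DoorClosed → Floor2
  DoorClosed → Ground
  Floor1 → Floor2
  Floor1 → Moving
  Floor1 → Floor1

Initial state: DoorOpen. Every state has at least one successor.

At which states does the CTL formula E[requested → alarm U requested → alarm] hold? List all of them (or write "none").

{DoorOpen, Ground, Floor2, DoorClosed}

States satisfying requested → alarm: {DoorOpen, Ground, Floor2, DoorClosed}.
States satisfying E[requested → alarm U requested → alarm]: {DoorOpen, Ground, Floor2, DoorClosed}.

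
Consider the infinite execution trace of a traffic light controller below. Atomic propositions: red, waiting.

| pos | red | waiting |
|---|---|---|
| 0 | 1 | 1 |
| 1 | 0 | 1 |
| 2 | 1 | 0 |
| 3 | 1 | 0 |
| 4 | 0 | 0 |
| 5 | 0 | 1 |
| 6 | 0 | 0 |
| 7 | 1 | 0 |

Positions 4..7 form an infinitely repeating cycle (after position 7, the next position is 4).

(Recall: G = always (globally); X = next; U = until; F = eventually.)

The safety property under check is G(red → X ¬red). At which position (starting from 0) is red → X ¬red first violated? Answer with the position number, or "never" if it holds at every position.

Check red → X ¬red at each position in order: 0 ✓, 1 ✓.
At position 2 the labels are {red} and the next position 3 has {red}, so red → X ¬red is false there. This is the first violation.

2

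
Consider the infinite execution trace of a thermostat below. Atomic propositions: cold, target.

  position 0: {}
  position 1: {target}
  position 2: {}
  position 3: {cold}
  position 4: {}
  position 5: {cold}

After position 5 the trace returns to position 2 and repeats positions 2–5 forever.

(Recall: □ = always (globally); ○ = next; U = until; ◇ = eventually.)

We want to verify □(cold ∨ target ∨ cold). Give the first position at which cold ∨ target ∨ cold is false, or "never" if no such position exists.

0

At position 0 the labels are {}, so cold ∨ target ∨ cold is false there. This is the first violation.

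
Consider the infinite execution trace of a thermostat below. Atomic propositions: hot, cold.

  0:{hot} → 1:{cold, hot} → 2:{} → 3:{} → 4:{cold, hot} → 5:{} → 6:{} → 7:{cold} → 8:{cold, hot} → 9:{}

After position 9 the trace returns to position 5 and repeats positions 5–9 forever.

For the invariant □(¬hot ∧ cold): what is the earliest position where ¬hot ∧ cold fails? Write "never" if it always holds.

At position 0 the labels are {hot}, so ¬hot ∧ cold is false there. This is the first violation.

0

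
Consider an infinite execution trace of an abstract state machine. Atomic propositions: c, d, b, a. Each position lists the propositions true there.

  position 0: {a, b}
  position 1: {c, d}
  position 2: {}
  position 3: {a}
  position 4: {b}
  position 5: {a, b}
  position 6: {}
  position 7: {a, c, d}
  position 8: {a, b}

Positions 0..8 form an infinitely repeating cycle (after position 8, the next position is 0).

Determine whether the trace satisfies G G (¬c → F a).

G (¬c → F a) holds at every position 0..8, and those are all positions ever visited, so G G (¬c → F a) holds.

Holds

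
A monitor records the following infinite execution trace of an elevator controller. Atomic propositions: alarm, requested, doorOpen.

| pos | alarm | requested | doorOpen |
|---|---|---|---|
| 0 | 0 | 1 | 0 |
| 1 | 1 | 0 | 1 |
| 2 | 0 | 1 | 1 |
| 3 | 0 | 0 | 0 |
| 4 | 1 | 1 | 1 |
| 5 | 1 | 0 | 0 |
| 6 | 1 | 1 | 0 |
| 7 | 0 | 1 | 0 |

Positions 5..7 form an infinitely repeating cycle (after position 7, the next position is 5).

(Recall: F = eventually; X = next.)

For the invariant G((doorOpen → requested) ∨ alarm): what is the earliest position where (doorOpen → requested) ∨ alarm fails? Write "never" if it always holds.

never

(doorOpen → requested) ∨ alarm holds at every position 0..7, and those are all the positions the trace ever visits, so the invariant G((doorOpen → requested) ∨ alarm) is never violated.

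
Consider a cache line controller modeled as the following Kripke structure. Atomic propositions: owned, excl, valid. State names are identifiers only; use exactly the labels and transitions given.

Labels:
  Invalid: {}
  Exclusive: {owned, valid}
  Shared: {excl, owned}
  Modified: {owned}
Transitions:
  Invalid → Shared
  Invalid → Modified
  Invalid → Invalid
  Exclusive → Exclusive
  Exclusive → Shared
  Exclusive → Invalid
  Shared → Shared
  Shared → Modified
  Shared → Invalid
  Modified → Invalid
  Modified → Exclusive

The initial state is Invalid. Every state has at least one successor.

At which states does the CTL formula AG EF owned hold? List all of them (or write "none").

States satisfying EF owned: {Invalid, Exclusive, Shared, Modified}.
States satisfying AG EF owned: {Invalid, Exclusive, Shared, Modified}.

{Invalid, Exclusive, Shared, Modified}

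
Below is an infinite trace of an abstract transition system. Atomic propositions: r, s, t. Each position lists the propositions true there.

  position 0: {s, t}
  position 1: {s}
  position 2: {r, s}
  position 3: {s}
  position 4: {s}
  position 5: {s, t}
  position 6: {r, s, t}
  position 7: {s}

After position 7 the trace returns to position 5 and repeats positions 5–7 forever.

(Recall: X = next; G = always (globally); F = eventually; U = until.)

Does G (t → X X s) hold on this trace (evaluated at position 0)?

Satisfied

t → X X s holds at every position 0..7, and those are all positions ever visited, so G (t → X X s) holds.
Positions where t holds: 0, 5, 6.
Check X X s at each: 0→ok, 5→ok, 6→ok.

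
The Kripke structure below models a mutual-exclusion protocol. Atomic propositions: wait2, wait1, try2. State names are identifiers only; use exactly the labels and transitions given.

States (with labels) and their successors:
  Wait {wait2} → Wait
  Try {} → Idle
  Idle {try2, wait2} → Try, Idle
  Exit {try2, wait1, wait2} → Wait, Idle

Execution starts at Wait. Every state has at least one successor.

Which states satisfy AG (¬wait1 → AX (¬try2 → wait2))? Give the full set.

{Wait}

States satisfying ¬wait1 → AX (¬try2 → wait2): {Wait, Try, Exit}.
States satisfying AG (¬wait1 → AX (¬try2 → wait2)): {Wait}.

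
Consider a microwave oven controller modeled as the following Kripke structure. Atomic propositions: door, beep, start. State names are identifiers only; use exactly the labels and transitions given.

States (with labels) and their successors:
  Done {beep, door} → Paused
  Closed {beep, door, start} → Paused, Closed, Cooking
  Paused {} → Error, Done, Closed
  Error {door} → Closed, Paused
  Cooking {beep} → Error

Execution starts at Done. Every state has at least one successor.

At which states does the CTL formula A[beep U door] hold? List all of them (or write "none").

States satisfying beep: {Done, Closed, Cooking}.
States satisfying door: {Done, Closed, Error}.
States satisfying A[beep U door]: {Done, Closed, Error, Cooking}.

{Done, Closed, Error, Cooking}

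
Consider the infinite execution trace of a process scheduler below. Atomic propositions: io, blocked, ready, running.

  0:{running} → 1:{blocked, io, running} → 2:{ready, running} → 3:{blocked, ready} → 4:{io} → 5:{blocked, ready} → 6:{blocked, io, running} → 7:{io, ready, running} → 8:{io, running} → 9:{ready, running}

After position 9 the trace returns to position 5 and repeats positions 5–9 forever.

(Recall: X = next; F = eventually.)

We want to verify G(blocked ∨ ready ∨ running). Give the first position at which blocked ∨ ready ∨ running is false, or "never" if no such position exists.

4

Check blocked ∨ ready ∨ running at each position in order: 0 ✓, 1 ✓, 2 ✓, 3 ✓.
At position 4 the labels are {io}, so blocked ∨ ready ∨ running is false there. This is the first violation.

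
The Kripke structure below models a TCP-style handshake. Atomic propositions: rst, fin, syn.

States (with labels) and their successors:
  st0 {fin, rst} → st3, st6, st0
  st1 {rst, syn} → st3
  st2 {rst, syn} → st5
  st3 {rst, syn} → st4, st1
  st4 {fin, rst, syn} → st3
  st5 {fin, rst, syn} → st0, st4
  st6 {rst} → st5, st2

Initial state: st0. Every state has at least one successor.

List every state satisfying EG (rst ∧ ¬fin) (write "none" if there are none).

States satisfying rst ∧ ¬fin: {st1, st2, st3, st6}.
States satisfying EG (rst ∧ ¬fin): {st1, st3}.

{st1, st3}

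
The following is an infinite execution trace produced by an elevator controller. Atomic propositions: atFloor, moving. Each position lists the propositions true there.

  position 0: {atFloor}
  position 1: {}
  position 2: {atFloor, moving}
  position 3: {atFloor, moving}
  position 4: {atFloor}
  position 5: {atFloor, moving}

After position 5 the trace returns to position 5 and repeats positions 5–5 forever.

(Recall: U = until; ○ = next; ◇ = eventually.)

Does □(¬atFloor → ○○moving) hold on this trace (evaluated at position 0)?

¬atFloor → ○○moving holds at every position 0..5, and those are all positions ever visited, so □(¬atFloor → ○○moving) holds.
Positions where ¬atFloor holds: 1.
Check ○○moving at each: 1→ok.

Yes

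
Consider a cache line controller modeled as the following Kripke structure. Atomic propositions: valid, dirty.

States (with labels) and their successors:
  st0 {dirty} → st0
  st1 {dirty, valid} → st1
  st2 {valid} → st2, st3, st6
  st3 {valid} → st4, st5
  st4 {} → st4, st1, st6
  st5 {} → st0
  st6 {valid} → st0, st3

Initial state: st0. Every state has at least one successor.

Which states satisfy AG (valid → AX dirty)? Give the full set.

{st0, st1, st5}

States satisfying valid → AX dirty: {st0, st1, st4, st5}.
States satisfying AG (valid → AX dirty): {st0, st1, st5}.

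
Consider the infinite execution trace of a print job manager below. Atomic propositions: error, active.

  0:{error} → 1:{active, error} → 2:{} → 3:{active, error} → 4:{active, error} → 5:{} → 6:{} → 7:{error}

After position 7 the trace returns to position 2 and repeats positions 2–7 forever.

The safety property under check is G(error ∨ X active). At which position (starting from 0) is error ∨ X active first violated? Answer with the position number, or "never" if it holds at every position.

Check error ∨ X active at each position in order: 0 ✓, 1 ✓, 2 ✓, 3 ✓, 4 ✓.
At position 5 the labels are {} and the next position 6 has {}, so error ∨ X active is false there. This is the first violation.

5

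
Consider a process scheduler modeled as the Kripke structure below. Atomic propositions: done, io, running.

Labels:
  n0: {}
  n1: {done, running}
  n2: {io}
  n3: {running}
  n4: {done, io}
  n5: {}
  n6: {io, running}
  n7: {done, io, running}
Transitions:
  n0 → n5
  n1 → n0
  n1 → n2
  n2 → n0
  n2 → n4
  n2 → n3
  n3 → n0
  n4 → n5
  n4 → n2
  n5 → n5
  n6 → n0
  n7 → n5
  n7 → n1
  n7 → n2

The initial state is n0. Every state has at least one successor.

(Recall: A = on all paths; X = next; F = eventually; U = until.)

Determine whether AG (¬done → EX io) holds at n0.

No

States satisfying ¬done → EX io: {n1, n2, n4, n7}.
States satisfying AG (¬done → EX io): ∅.
n0 is reachable from n0 and violates ¬done → EX io, so AG fails at n0.
n0 ∉ Sat(AG (¬done → EX io)).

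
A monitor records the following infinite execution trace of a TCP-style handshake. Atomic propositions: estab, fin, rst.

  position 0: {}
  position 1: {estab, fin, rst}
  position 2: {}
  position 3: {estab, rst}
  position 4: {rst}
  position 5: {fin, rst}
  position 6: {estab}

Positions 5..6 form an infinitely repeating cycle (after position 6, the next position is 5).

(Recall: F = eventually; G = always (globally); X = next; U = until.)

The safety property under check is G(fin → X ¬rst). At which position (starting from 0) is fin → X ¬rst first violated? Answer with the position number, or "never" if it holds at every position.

fin → X ¬rst holds at every position 0..6, and those are all the positions the trace ever visits, so the invariant G(fin → X ¬rst) is never violated.

never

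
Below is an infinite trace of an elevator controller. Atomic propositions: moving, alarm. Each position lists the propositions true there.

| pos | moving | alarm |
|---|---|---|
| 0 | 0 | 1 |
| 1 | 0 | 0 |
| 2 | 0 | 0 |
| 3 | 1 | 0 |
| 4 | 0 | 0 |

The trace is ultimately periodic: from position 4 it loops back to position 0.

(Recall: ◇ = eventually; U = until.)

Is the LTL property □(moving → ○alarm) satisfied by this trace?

moving → ○alarm must hold at every position from 0 onward. It fails at position 3, so □(moving → ○alarm) is false.
Positions where moving holds: 3.
Check ○alarm at each: 3→fails.

No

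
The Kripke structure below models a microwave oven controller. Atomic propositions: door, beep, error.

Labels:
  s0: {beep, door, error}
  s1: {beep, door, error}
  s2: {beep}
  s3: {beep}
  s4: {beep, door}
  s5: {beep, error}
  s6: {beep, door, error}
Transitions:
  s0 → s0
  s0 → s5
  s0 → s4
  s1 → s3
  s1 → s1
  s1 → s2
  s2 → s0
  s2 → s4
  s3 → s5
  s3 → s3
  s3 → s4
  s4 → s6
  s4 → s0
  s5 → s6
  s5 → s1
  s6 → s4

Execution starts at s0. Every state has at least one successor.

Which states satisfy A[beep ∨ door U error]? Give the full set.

{s0, s1, s2, s4, s5, s6}

States satisfying beep ∨ door: {s0, s1, s2, s3, s4, s5, s6}.
States satisfying error: {s0, s1, s5, s6}.
States satisfying A[beep ∨ door U error]: {s0, s1, s2, s4, s5, s6}.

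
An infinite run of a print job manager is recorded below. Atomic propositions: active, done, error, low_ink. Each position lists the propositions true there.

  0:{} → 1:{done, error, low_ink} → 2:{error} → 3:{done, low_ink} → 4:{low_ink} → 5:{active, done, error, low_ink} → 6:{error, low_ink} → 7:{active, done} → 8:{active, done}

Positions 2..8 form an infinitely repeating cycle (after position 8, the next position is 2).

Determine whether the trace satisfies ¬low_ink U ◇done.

Satisfied

Walking from position 0: ◇done first holds at position 0, and ¬low_ink holds at every earlier position along the way, so ¬low_ink U ◇done holds.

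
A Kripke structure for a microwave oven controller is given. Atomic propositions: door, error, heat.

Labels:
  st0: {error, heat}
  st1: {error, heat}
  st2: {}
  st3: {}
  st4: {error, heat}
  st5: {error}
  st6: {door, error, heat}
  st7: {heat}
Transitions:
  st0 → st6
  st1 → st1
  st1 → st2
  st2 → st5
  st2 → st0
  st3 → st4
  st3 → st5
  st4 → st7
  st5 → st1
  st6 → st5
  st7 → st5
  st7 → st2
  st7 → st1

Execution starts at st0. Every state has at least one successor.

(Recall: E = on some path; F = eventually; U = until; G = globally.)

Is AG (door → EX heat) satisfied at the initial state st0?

Violated

States satisfying door → EX heat: {st0, st1, st2, st3, st4, st5, st7}.
States satisfying AG (door → EX heat): ∅.
st6 is reachable from st0 and violates door → EX heat, so AG fails at st0.
st0 ∉ Sat(AG (door → EX heat)).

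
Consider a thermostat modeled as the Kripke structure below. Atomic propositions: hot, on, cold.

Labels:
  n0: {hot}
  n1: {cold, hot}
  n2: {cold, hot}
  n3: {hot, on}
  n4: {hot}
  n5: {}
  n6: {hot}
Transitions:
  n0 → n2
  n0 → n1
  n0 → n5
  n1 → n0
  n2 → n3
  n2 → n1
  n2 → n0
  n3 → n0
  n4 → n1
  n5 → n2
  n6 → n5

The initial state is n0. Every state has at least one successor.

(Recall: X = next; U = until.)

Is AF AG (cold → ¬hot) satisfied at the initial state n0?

States satisfying AG (cold → ¬hot): ∅.
States satisfying AF AG (cold → ¬hot): ∅.
There is a path from n0 along which AG (cold → ¬hot) never holds.
n0 ∉ Sat(AF AG (cold → ¬hot)).

No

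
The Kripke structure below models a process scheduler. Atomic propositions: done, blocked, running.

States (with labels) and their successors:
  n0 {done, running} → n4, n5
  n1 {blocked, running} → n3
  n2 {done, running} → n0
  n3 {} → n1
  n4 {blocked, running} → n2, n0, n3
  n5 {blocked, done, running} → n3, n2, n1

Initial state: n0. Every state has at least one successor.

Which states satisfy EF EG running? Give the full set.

{n0, n2, n4, n5}

States satisfying EG running: {n0, n2, n4, n5}.
States satisfying EF EG running: {n0, n2, n4, n5}.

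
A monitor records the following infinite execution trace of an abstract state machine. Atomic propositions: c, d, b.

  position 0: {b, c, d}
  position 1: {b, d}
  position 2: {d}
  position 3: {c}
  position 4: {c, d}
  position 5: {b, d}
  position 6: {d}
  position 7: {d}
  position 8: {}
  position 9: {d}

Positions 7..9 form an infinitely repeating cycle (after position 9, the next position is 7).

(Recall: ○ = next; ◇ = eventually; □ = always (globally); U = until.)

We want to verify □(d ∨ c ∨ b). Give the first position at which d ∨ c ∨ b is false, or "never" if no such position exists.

8

Check d ∨ c ∨ b at each position in order: 0 ✓, 1 ✓, 2 ✓, 3 ✓, 4 ✓, 5 ✓, 6 ✓, 7 ✓.
At position 8 the labels are {}, so d ∨ c ∨ b is false there. This is the first violation.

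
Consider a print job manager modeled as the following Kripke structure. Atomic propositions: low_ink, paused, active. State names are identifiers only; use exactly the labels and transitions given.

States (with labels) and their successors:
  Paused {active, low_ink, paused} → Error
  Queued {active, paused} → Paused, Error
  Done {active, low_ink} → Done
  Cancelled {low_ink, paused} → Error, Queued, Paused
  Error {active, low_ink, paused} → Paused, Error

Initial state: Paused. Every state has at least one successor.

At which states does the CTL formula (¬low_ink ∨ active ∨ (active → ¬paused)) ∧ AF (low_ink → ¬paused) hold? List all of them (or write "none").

{Queued, Done}

States satisfying ¬low_ink: {Queued}.
States satisfying ¬low_ink ∨ active: {Paused, Queued, Done, Error}.
States satisfying ¬paused: {Done}.
States satisfying active → ¬paused: {Done, Cancelled}.
States satisfying ¬low_ink ∨ active ∨ (active → ¬paused): {Paused, Queued, Done, Cancelled, Error}.
States satisfying low_ink → ¬paused: {Queued, Done}.
States satisfying AF (low_ink → ¬paused): {Queued, Done}.
States satisfying (¬low_ink ∨ active ∨ (active → ¬paused)) ∧ AF (low_ink → ¬paused): {Queued, Done}.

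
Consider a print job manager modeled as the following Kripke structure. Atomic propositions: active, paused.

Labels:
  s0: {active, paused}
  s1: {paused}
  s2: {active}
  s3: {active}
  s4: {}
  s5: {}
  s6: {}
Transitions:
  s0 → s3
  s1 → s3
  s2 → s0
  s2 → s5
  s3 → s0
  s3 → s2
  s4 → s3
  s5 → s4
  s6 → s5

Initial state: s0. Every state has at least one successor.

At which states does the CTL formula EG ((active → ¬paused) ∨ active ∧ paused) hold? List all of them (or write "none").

{s0, s1, s2, s3, s4, s5, s6}

States satisfying (active → ¬paused) ∨ active ∧ paused: {s0, s1, s2, s3, s4, s5, s6}.
States satisfying EG ((active → ¬paused) ∨ active ∧ paused): {s0, s1, s2, s3, s4, s5, s6}.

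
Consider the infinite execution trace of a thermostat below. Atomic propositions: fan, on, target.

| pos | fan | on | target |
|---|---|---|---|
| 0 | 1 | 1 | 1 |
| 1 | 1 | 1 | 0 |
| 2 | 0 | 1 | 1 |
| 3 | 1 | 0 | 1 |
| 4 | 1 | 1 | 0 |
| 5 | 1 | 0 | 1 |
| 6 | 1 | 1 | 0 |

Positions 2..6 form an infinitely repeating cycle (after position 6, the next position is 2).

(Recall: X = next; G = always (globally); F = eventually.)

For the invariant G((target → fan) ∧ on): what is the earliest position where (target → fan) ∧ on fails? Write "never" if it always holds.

Check (target → fan) ∧ on at each position in order: 0 ✓, 1 ✓.
At position 2 the labels are {on, target}, so (target → fan) ∧ on is false there. This is the first violation.

2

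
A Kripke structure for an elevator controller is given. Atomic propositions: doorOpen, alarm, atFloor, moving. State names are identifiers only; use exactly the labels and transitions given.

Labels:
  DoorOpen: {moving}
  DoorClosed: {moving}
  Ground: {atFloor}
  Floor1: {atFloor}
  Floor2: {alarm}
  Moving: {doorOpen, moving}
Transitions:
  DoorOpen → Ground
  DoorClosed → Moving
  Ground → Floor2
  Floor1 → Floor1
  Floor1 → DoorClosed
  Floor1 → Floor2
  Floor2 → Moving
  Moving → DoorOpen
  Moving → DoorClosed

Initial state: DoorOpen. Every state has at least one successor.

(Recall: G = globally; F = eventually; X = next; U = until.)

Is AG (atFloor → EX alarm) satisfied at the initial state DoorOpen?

Yes

States satisfying atFloor → EX alarm: {DoorOpen, DoorClosed, Ground, Floor1, Floor2, Moving}.
States satisfying AG (atFloor → EX alarm): {DoorOpen, DoorClosed, Ground, Floor1, Floor2, Moving}.
Every state reachable from DoorOpen satisfies atFloor → EX alarm.
DoorOpen ∈ Sat(AG (atFloor → EX alarm)).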